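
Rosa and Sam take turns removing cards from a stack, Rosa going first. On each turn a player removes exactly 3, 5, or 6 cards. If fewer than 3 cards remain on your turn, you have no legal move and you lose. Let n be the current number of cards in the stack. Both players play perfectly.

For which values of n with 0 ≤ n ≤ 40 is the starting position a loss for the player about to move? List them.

0, 1, 2, 9, 10, 11, 18, 19, 20, 27, 28, 29, 36, 37, 38

Classify positions by backward induction: terminal positions (no move available) are L. From any other position, the mover wins iff some move reaches an L.
n=0: no move → L
n=1: no move → L
n=2: no move → L
n=3: W (go to 0, an L position)
n=4: W (go to 1, an L position)
n=5: W (go to 2, an L position)
n=6: W (go to 1, an L position)
n=7: W (go to 2, an L position)
n=8: W (go to 2, an L position)
n=9: L (options 6(W), 4(W), 3(W) are all W)
n=10: L (options 7(W), 5(W), 4(W) are all W)
n=11: L (options 8(W), 6(W), 5(W) are all W)
n=12: W (go to 9, an L position)
n=13: W (go to 10, an L position)
n=14: W (go to 11, an L position)
n=15: W (go to 10, an L position)
n=16: W (go to 11, an L position)
n=17: W (go to 11, an L position)
n=18: L (options 15(W), 13(W), 12(W) are all W)
n=19: L (options 16(W), 14(W), 13(W) are all W)
n=20: L (options 17(W), 15(W), 14(W) are all W)
n=21: W (go to 18, an L position)
n=22: W (go to 19, an L position)
n=23: W (go to 20, an L position)
n=24: W (go to 19, an L position)
n=25: W (go to 20, an L position)
n=26: W (go to 20, an L position)
n=27: L (options 24(W), 22(W), 21(W) are all W)
n=28: L (options 25(W), 23(W), 22(W) are all W)
n=29: L (options 26(W), 24(W), 23(W) are all W)
n=30: W (go to 27, an L position)
n=31: W (go to 28, an L position)
n=32: W (go to 29, an L position)
n=33: W (go to 28, an L position)
n=34: W (go to 29, an L position)
n=35: W (go to 29, an L position)
n=36: L (options 33(W), 31(W), 30(W) are all W)
n=37: L (options 34(W), 32(W), 31(W) are all W)
n=38: L (options 35(W), 33(W), 32(W) are all W)
n=39: W (go to 36, an L position)
n=40: W (go to 37, an L position)
The losing starting values of n are exactly the entries labelled L in this table (15 of them).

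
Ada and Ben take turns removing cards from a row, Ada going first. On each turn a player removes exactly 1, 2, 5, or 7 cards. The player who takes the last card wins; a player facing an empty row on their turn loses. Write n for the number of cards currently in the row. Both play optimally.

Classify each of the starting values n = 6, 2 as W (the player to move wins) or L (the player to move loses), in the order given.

6: L, 2: W

Classify positions by backward induction: terminal positions (no move available) are L. From any other position, the mover wins iff some move reaches an L.
n=0: no move → L
n=1: →0(L), so W
n=2: →0(L), so W
n=3: →2(W), 1(W) — all W, so L
n=4: →3(L), so W
n=5: →3(L), so W
n=6: →5(W), 4(W), 1(W) — all W, so L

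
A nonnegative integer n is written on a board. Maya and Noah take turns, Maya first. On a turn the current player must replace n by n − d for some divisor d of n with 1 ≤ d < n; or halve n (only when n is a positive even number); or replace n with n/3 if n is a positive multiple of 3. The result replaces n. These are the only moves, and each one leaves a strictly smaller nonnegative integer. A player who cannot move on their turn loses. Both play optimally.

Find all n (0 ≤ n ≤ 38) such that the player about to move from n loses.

0, 1, 4, 7, 9, 11, 13, 15, 17, 19, 23, 25, 28, 31, 36

Work bottom-up. With no move the player to move loses. Otherwise the position is W if at least one move leads to an L position for the opponent, and L if every move leads to a W.
n=0: no move → L
n=1: no move → L
n=2: W (go to 1, an L position)
n=3: W (go to 1, an L position)
n=4: L (options 2(W), 3(W) are all W)
n=5: W (go to 4, an L position)
n=6: W (go to 4, an L position)
n=7: L (sole option 6(W) is W)
n=8: W (go to 4, an L position)
n=9: L (options 3(W), 6(W), 8(W) are all W)
n=10: W (go to 9, an L position)
n=11: L (sole option 10(W) is W)
n=12: W (go to 4, an L position)
n=13: L (sole option 12(W) is W)
n=14: W (go to 7, an L position)
n=15: L (options 5(W), 10(W), 12(W), 14(W) are all W)
n=16: W (go to 15, an L position)
n=17: L (sole option 16(W) is W)
n=18: W (go to 9, an L position)
n=19: L (sole option 18(W) is W)
n=20: W (go to 15, an L position)
n=21: W (go to 7, an L position)
n=22: W (go to 11, an L position)
n=23: L (sole option 22(W) is W)
n=24: W (go to 23, an L position)
n=25: L (options 20(W), 24(W) are all W)
n=26: W (go to 13, an L position)
n=27: W (go to 9, an L position)
n=28: L (options 14(W), 21(W), 24(W), 26(W), 27(W) are all W)
n=29: W (go to 28, an L position)
n=30: W (go to 15, an L position)
n=31: L (sole option 30(W) is W)
n=32: W (go to 28, an L position)
n=33: W (go to 11, an L position)
n=34: W (go to 17, an L position)
n=35: W (go to 28, an L position)
n=36: L (options 12(W), 18(W), 24(W), 27(W), 30(W), 32(W), 33(W), 34(W), 35(W) are all W)
n=37: W (go to 36, an L position)
n=38: W (go to 19, an L position)
The losing starting values of n are exactly the entries labelled L in this table (15 of them).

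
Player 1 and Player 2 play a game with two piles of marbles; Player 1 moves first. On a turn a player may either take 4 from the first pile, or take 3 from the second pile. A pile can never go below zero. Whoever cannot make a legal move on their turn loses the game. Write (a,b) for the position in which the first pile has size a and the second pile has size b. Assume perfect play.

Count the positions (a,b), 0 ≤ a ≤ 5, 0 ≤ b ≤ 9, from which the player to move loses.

32

Build the W/L table. Terminal = L. A non-terminal position is W if it has a move to some L; otherwise it is L.
Every move lowers a or b (never raises either), so fill the grid row by row in increasing a, and left to right within a row: each cell's successors are then already labelled.
      b=0  b=1  b=2  b=3  b=4  b=5  b=6  b=7  b=8  b=9
a=0:    L    L    L    W    W    W    L    L    L    W
a=1:    L    L    L    W    W    W    L    L    L    W
a=2:    L    L    L    W    W    W    L    L    L    W
a=3:    L    L    L    W    W    W    L    L    L    W
a=4:    W    W    W    L    L    L    W    W    W    L
a=5:    W    W    W    L    L    L    W    W    W    L
Cells with no legal move (terminal, hence L): (0,0), (0,1), (0,2), (1,0), (1,1), (1,2), (2,0), (2,1), (2,2), (3,0), (3,1), (3,2).
The remaining L cells, each justified by listing all of its moves:
(0,6): the only move is to (0,3)(W), a W ⇒ L
(0,7): the only move is to (0,4)(W), a W ⇒ L
(0,8): the only move is to (0,5)(W), a W ⇒ L
(1,6): the only move is to (1,3)(W), a W ⇒ L
(1,7): the only move is to (1,4)(W), a W ⇒ L
(1,8): the only move is to (1,5)(W), a W ⇒ L
(2,6): the only move is to (2,3)(W), a W ⇒ L
(2,7): the only move is to (2,4)(W), a W ⇒ L
(2,8): the only move is to (2,5)(W), a W ⇒ L
(3,6): the only move is to (3,3)(W), a W ⇒ L
(3,7): the only move is to (3,4)(W), a W ⇒ L
(3,8): the only move is to (3,5)(W), a W ⇒ L
(4,3): moves to (0,3)(W), (4,0)(W); every one is W ⇒ L
(4,4): moves to (0,4)(W), (4,1)(W); every one is W ⇒ L
(4,5): moves to (0,5)(W), (4,2)(W); every one is W ⇒ L
(4,9): moves to (0,9)(W), (4,6)(W); every one is W ⇒ L
(5,3): moves to (1,3)(W), (5,0)(W); every one is W ⇒ L
(5,4): moves to (1,4)(W), (5,1)(W); every one is W ⇒ L
(5,5): moves to (1,5)(W), (5,2)(W); every one is W ⇒ L
(5,9): moves to (1,9)(W), (5,6)(W); every one is W ⇒ L
Every other cell has at least one move into one of the L cells above, so it is W.
L cells per row: a=0: 6, a=1: 6, a=2: 6, a=3: 6, a=4: 4, a=5: 4; total 32.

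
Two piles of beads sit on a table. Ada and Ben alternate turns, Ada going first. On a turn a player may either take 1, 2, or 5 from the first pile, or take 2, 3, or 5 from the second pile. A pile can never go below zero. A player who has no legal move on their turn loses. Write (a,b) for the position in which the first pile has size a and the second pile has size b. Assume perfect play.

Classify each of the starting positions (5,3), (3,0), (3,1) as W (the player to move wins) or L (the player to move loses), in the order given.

Compute win/loss labels from the base case upward. A position with no move is L. Any other position is W if it can reach an L in one move, else L.
No move ever increases a pile, so every position that can arise here has a ≤ 5 and b ≤ 3; it is enough to label the cells with 0 ≤ a ≤ 5 and 0 ≤ b ≤ 3.
Every move lowers a or b (never raises either), so fill the grid row by row in increasing a, and left to right within a row: each cell's successors are then already labelled.
      b=0  b=1  b=2  b=3
a=0:    L    L    W    W
a=1:    W    W    L    L
a=2:    W    W    W    W
a=3:    L    L    W    W
a=4:    W    W    L    L
a=5:    W    W    W    W
Cells with no legal move (terminal, hence L): (0,0), (0,1).
The remaining L cells, each justified by listing all of its moves:
(1,2): L (options (0,2)(W), (1,0)(W) are all W)
(1,3): L (options (0,3)(W), (1,1)(W), (1,0)(W) are all W)
(3,0): L (options (2,0)(W), (1,0)(W) are all W)
(3,1): L (options (2,1)(W), (1,1)(W) are all W)
(4,2): L (options (3,2)(W), (2,2)(W), (4,0)(W) are all W)
(4,3): L (options (3,3)(W), (2,3)(W), (4,1)(W), (4,0)(W) are all W)
Every other cell has at least one move into one of the L cells above, so it is W.
(5,3): the move to (4,3) reaches an L cell, so W
(3,0): one of the L cells justified above, so L
(3,1): one of the L cells justified above, so L

(5,3): W, (3,0): L, (3,1): L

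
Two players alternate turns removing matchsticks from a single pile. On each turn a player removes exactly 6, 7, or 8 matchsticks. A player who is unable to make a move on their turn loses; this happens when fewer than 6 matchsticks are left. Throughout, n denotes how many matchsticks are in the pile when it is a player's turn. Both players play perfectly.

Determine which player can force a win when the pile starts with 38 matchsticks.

The first player wins.

Work bottom-up. With no move the player to move loses. Otherwise the position is W if at least one move leads to an L position for the opponent, and L if every move leads to a W.
n=0: no move → L
n=1: no move → L
n=2: no move → L
n=3: no move → L
n=4: no move → L
n=5: no move → L
n=6: reaches L-position 0 → W
n=7: reaches L-position 1 → W
n=8: reaches L-position 2 → W
n=9: reaches L-position 3 → W
n=10: reaches L-position 4 → W
n=11: reaches L-position 5 → W
n=12: reaches L-position 5 → W
n=13: reaches L-position 5 → W
n=14: only reaches 8(W), 7(W), 6(W), all W → L
n=15: only reaches 9(W), 8(W), 7(W), all W → L
n=16: only reaches 10(W), 9(W), 8(W), all W → L
n=17: only reaches 11(W), 10(W), 9(W), all W → L
n=18: only reaches 12(W), 11(W), 10(W), all W → L
n=19: only reaches 13(W), 12(W), 11(W), all W → L
n=20: reaches L-position 14 → W
n=21: reaches L-position 15 → W
n=22: reaches L-position 16 → W
n=23: reaches L-position 17 → W
n=24: reaches L-position 18 → W
n=25: reaches L-position 19 → W
n=26: reaches L-position 19 → W
n=27: reaches L-position 19 → W
n=28: only reaches 22(W), 21(W), 20(W), all W → L
n=29: only reaches 23(W), 22(W), 21(W), all W → L
n=30: only reaches 24(W), 23(W), 22(W), all W → L
n=31: only reaches 25(W), 24(W), 23(W), all W → L
n=32: only reaches 26(W), 25(W), 24(W), all W → L
n=33: only reaches 27(W), 26(W), 25(W), all W → L
n=34: reaches L-position 28 → W
n=35: reaches L-position 29 → W
n=36: reaches L-position 30 → W
n=37: reaches L-position 31 → W
n=38: reaches L-position 32 → W
The starting position 38 is W: the player to move should remove 6, leaving 32, handing over an L position.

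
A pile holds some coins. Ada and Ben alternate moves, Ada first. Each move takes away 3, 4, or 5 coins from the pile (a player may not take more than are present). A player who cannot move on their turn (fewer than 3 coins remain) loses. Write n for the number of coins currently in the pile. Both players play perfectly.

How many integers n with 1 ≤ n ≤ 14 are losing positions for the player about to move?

5

Build the W/L table. Terminal = L. A non-terminal position is W if it has a move to some L; otherwise it is L.
n=0: no move → L
n=1: no move → L
n=2: no move → L
n=3: W (go to 0, an L position)
n=4: W (go to 1, an L position)
n=5: W (go to 2, an L position)
n=6: W (go to 2, an L position)
n=7: W (go to 2, an L position)
n=8: L (options 5(W), 4(W), 3(W) are all W)
n=9: L (options 6(W), 5(W), 4(W) are all W)
n=10: L (options 7(W), 6(W), 5(W) are all W)
n=11: W (go to 8, an L position)
n=12: W (go to 9, an L position)
n=13: W (go to 10, an L position)
n=14: W (go to 10, an L position)
L entries with 1 ≤ n ≤ 14 (n=0 is outside the asked range and is not counted): n = 1, 2, 8, 9, 10; that makes 5.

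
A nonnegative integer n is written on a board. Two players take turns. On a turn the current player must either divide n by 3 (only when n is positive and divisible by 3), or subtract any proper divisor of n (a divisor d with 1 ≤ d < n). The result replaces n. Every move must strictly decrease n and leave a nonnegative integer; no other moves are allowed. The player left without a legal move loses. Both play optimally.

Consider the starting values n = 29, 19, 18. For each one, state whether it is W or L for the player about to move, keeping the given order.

29: W, 19: L, 18: W

Build the W/L table. Terminal = L. A non-terminal position is W if it has a move to some L; otherwise it is L.
n=0: no move → L
n=1: no move → L
n=2: →1(L), so W
n=3: →1(L), so W
n=4: →2(W), 3(W) — all W, so L
n=5: →4(L), so W
n=6: →4(L), so W
n=7: →6(W) only, which is W, so L
n=8: →4(L), so W
n=9: →3(W), 6(W), 8(W) — all W, so L
n=10: →9(L), so W
n=11: →10(W) only, which is W, so L
n=12: →4(L), so W
n=13: →12(W) only, which is W, so L
n=14: →7(L), so W
n=15: →5(W), 10(W), 12(W), 14(W) — all W, so L
n=16: →15(L), so W
n=17: →16(W) only, which is W, so L
n=18: →9(L), so W
n=19: →18(W) only, which is W, so L
n=20: →15(L), so W
n=21: →7(L), so W
n=22: →11(L), so W
n=23: →22(W) only, which is W, so L
n=24: →23(L), so W
n=25: →20(W), 24(W) — all W, so L
n=26: →13(L), so W
n=27: →9(L), so W
n=28: →14(W), 21(W), 24(W), 26(W), 27(W) — all W, so L
n=29: →28(L), so W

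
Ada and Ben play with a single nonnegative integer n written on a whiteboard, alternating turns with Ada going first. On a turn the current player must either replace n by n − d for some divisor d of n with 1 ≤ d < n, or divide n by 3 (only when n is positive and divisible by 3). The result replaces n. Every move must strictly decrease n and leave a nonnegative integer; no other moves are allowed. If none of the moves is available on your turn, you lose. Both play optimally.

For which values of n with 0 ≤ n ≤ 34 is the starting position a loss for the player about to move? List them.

0, 1, 4, 7, 9, 11, 13, 15, 17, 19, 23, 25, 28, 31

Use the standard recursion: the mover loses at a terminal position; elsewhere, the mover wins exactly when some move hands the opponent an L position.
n=0: no move → L
n=1: no move → L
n=2: reaches L-position 1 → W
n=3: reaches L-position 1 → W
n=4: only reaches 2(W), 3(W), all W → L
n=5: reaches L-position 4 → W
n=6: reaches L-position 4 → W
n=7: only reaches 6(W), which is W → L
n=8: reaches L-position 4 → W
n=9: only reaches 3(W), 6(W), 8(W), all W → L
n=10: reaches L-position 9 → W
n=11: only reaches 10(W), which is W → L
n=12: reaches L-position 4 → W
n=13: only reaches 12(W), which is W → L
n=14: reaches L-position 7 → W
n=15: only reaches 5(W), 10(W), 12(W), 14(W), all W → L
n=16: reaches L-position 15 → W
n=17: only reaches 16(W), which is W → L
n=18: reaches L-position 9 → W
n=19: only reaches 18(W), which is W → L
n=20: reaches L-position 15 → W
n=21: reaches L-position 7 → W
n=22: reaches L-position 11 → W
n=23: only reaches 22(W), which is W → L
n=24: reaches L-position 23 → W
n=25: only reaches 20(W), 24(W), all W → L
n=26: reaches L-position 13 → W
n=27: reaches L-position 9 → W
n=28: only reaches 14(W), 21(W), 24(W), 26(W), 27(W), all W → L
n=29: reaches L-position 28 → W
n=30: reaches L-position 15 → W
n=31: only reaches 30(W), which is W → L
n=32: reaches L-position 28 → W
n=33: reaches L-position 11 → W
n=34: reaches L-position 17 → W
Reading off the rows marked L gives the requested list; there are 14 such values of n.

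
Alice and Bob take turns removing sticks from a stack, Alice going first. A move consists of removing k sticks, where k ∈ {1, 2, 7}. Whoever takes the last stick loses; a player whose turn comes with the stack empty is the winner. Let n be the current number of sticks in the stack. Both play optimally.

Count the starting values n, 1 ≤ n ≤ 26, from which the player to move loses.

Use the standard recursion: the mover wins at a terminal position; elsewhere, the mover wins exactly when some move hands the opponent an L position.
n=0: no move; the opponent has just taken the last stick and therefore loses → W
n=1: the only move is to 0(W), a W ⇒ L
n=2: can move to 1, which is L ⇒ W
n=3: can move to 1, which is L ⇒ W
n=4: moves to 3(W), 2(W); every one is W ⇒ L
n=5: can move to 4, which is L ⇒ W
n=6: can move to 4, which is L ⇒ W
n=7: moves to 6(W), 5(W), 0(W); every one is W ⇒ L
n=8: can move to 7, which is L ⇒ W
n=9: can move to 7, which is L ⇒ W
n=10: moves to 9(W), 8(W), 3(W); every one is W ⇒ L
n=11: can move to 10, which is L ⇒ W
n=12: can move to 10, which is L ⇒ W
n=13: moves to 12(W), 11(W), 6(W); every one is W ⇒ L
n=14: can move to 13, which is L ⇒ W
n=15: can move to 13, which is L ⇒ W
n=16: moves to 15(W), 14(W), 9(W); every one is W ⇒ L
n=17: can move to 16, which is L ⇒ W
n=18: can move to 16, which is L ⇒ W
n=19: moves to 18(W), 17(W), 12(W); every one is W ⇒ L
n=20: can move to 19, which is L ⇒ W
n=21: can move to 19, which is L ⇒ W
n=22: moves to 21(W), 20(W), 15(W); every one is W ⇒ L
n=23: can move to 22, which is L ⇒ W
n=24: can move to 22, which is L ⇒ W
n=25: moves to 24(W), 23(W), 18(W); every one is W ⇒ L
n=26: can move to 25, which is L ⇒ W
L entries with 1 ≤ n ≤ 26 (the range starts at n=1): n = 1, 4, 7, 10, 13, 16, 19, 22, 25; that makes 9.

9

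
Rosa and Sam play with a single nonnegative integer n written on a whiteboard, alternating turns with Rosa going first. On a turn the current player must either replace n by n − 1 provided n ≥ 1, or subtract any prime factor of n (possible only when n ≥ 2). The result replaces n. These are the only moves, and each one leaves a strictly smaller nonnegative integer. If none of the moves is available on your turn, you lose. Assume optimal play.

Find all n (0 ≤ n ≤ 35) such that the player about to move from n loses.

0, 4, 8, 12, 16, 20, 24, 28, 32

Compute win/loss labels from the base case upward. A position with no move is L. Any other position is W if it can reach an L in one move, else L.
n=0: no move → L
n=1: reaches L-position 0 → W
n=2: reaches L-position 0 → W
n=3: reaches L-position 0 → W
n=4: only reaches 2(W), 3(W), all W → L
n=5: reaches L-position 0 → W
n=6: reaches L-position 4 → W
n=7: reaches L-position 0 → W
n=8: only reaches 6(W), 7(W), all W → L
n=9: reaches L-position 8 → W
n=10: reaches L-position 8 → W
n=11: reaches L-position 0 → W
n=12: only reaches 9(W), 10(W), 11(W), all W → L
n=13: reaches L-position 0 → W
n=14: reaches L-position 12 → W
n=15: reaches L-position 12 → W
n=16: only reaches 14(W), 15(W), all W → L
n=17: reaches L-position 0 → W
n=18: reaches L-position 16 → W
n=19: reaches L-position 0 → W
n=20: only reaches 15(W), 18(W), 19(W), all W → L
n=21: reaches L-position 20 → W
n=22: reaches L-position 20 → W
n=23: reaches L-position 0 → W
n=24: only reaches 21(W), 22(W), 23(W), all W → L
n=25: reaches L-position 20 → W
n=26: reaches L-position 24 → W
n=27: reaches L-position 24 → W
n=28: only reaches 21(W), 26(W), 27(W), all W → L
n=29: reaches L-position 0 → W
n=30: reaches L-position 28 → W
n=31: reaches L-position 0 → W
n=32: only reaches 30(W), 31(W), all W → L
n=33: reaches L-position 32 → W
n=34: reaches L-position 32 → W
n=35: reaches L-position 28 → W
Reading off the rows marked L gives the requested list; there are 9 such values of n.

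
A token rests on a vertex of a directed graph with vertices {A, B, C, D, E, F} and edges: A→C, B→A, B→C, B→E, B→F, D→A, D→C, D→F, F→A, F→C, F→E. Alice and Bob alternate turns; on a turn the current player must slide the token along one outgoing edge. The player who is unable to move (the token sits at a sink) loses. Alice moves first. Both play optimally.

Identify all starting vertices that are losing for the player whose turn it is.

Build the W/L table. Terminal = L. A non-terminal position is W if it has a move to some L; otherwise it is L.
Every edge goes from a vertex to one that appears earlier in the order E, C, A, F, D, B, so processing vertices in that order labels each vertex after all of its successors.
E: no outgoing edge → L
C: no outgoing edge → L
A: →C(L), so W
F: →C(L), so W
D: →C(L), so W
B: →C(L), so W
The losing starting vertices are exactly the entries labelled L in this table (2 of them).

C, E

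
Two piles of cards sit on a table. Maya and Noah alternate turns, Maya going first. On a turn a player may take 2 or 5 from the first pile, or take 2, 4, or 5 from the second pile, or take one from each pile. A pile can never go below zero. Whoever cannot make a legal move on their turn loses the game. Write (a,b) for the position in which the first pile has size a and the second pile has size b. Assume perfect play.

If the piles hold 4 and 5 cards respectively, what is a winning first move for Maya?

Move to (4,1).

Compute win/loss labels from the base case upward. A position with no move is L. Any other position is W if it can reach an L in one move, else L.
No move ever increases a pile, so every position that can arise here has a ≤ 4 and b ≤ 5; it is enough to label the cells with 0 ≤ a ≤ 4 and 0 ≤ b ≤ 5.
Every move lowers a or b (never raises either), so fill the grid row by row in increasing a, and left to right within a row: each cell's successors are then already labelled.
      b=0  b=1  b=2  b=3  b=4  b=5
a=0:    L    L    W    W    W    W
a=1:    L    W    W    L    W    W
a=2:    W    W    L    L    W    W
a=3:    W    L    L    W    W    W
a=4:    L    L    W    W    W    W
Cells with no legal move (terminal, hence L): (0,0), (0,1), (1,0).
The remaining L cells, each justified by listing all of its moves:
(1,3): moves to (1,1)(W), (0,2)(W); every one is W ⇒ L
(2,2): moves to (0,2)(W), (2,0)(W), (1,1)(W); every one is W ⇒ L
(2,3): moves to (0,3)(W), (2,1)(W), (1,2)(W); every one is W ⇒ L
(3,1): moves to (1,1)(W), (2,0)(W); every one is W ⇒ L
(3,2): moves to (1,2)(W), (3,0)(W), (2,1)(W); every one is W ⇒ L
(4,0): the only move is to (2,0)(W), a W ⇒ L
(4,1): moves to (2,1)(W), (3,0)(W); every one is W ⇒ L
Every other cell has at least one move into one of the L cells above, so it is W.
From (4,5), the L positions reachable in one move are: (4,1), (4,0). Any move reaching one of these is winning.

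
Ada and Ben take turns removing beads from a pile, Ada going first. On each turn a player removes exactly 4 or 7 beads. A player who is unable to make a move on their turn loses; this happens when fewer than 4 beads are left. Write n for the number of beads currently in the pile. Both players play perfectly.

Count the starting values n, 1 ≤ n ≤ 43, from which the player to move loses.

Label each position W (a win for the player to move) or L (a loss). A position with no legal move is L; any other position is W exactly when some move reaches an L, and L when every move reaches a W.
n=0: no move → L
n=1: no move → L
n=2: no move → L
n=3: no move → L
n=4: reaches L-position 0 → W
n=5: reaches L-position 1 → W
n=6: reaches L-position 2 → W
n=7: reaches L-position 3 → W
n=8: reaches L-position 1 → W
n=9: reaches L-position 2 → W
n=10: reaches L-position 3 → W
n=11: only reaches 7(W), 4(W), all W → L
n=12: only reaches 8(W), 5(W), all W → L
n=13: only reaches 9(W), 6(W), all W → L
n=14: only reaches 10(W), 7(W), all W → L
n=15: reaches L-position 11 → W
n=16: reaches L-position 12 → W
n=17: reaches L-position 13 → W
n=18: reaches L-position 14 → W
n=19: reaches L-position 12 → W
n=20: reaches L-position 13 → W
n=21: reaches L-position 14 → W
n=22: only reaches 18(W), 15(W), all W → L
n=23: only reaches 19(W), 16(W), all W → L
n=24: only reaches 20(W), 17(W), all W → L
n=25: only reaches 21(W), 18(W), all W → L
n=26: reaches L-position 22 → W
n=27: reaches L-position 23 → W
n=28: reaches L-position 24 → W
n=29: reaches L-position 25 → W
n=30: reaches L-position 23 → W
n=31: reaches L-position 24 → W
n=32: reaches L-position 25 → W
n=33: only reaches 29(W), 26(W), all W → L
n=34: only reaches 30(W), 27(W), all W → L
n=35: only reaches 31(W), 28(W), all W → L
n=36: only reaches 32(W), 29(W), all W → L
n=37: reaches L-position 33 → W
n=38: reaches L-position 34 → W
n=39: reaches L-position 35 → W
n=40: reaches L-position 36 → W
n=41: reaches L-position 34 → W
n=42: reaches L-position 35 → W
n=43: reaches L-position 36 → W
L entries with 1 ≤ n ≤ 43 (n=0 is outside the asked range and is not counted): n = 1, 2, 3, 11, 12, 13, 14, 22, 23, 24, 25, 33, 34, 35, 36; that makes 15.

15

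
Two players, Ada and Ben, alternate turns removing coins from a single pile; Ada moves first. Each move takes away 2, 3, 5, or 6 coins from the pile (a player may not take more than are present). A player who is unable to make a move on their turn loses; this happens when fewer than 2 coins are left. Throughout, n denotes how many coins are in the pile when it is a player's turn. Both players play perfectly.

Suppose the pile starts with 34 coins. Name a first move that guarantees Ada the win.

Remove 2, leaving 32.

Label each position W (a win for the player to move) or L (a loss). A position with no legal move is L; any other position is W exactly when some move reaches an L, and L when every move reaches a W.
n=0: no move → L
n=1: no move → L
n=2: →0(L), so W
n=3: →1(L), so W
n=4: →1(L), so W
n=5: →0(L), so W
n=6: →1(L), so W
n=7: →1(L), so W
n=8: →6(W), 5(W), 3(W), 2(W) — all W, so L
n=9: →7(W), 6(W), 4(W), 3(W) — all W, so L
n=10: →8(L), so W
n=11: →9(L), so W
n=12: →9(L), so W
n=13: →8(L), so W
n=14: →9(L), so W
n=15: →9(L), so W
n=16: →14(W), 13(W), 11(W), 10(W) — all W, so L
n=17: →15(W), 14(W), 12(W), 11(W) — all W, so L
n=18: →16(L), so W
n=19: →17(L), so W
n=20: →17(L), so W
n=21: →16(L), so W
n=22: →17(L), so W
n=23: →17(L), so W
n=24: →22(W), 21(W), 19(W), 18(W) — all W, so L
n=25: →23(W), 22(W), 20(W), 19(W) — all W, so L
n=26: →24(L), so W
n=27: →25(L), so W
n=28: →25(L), so W
n=29: →24(L), so W
n=30: →25(L), so W
n=31: →25(L), so W
n=32: →30(W), 29(W), 27(W), 26(W) — all W, so L
n=33: →31(W), 30(W), 28(W), 27(W) — all W, so L
n=34: →32(L), so W
From 34, the L positions reachable in one move are: 32.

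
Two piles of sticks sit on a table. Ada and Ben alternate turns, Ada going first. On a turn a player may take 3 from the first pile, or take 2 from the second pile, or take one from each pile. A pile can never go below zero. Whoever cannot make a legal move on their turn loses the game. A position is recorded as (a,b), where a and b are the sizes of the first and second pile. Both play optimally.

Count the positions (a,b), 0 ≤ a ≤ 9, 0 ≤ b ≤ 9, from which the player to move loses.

Positions with no move are L. A position that does have a move is losing for the player to move precisely when every available move leads to a winning position for the opponent. Fill in the labels:
Every move lowers a or b (never raises either), so fill the grid row by row in increasing a, and left to right within a row: each cell's successors are then already labelled.
      b=0  b=1  b=2  b=3  b=4  b=5  b=6  b=7  b=8  b=9
a=0:    L    L    W    W    L    L    W    W    L    L
a=1:    L    W    W    L    L    W    W    L    L    W
a=2:    L    W    W    L    W    W    L    L    W    W
a=3:    W    W    L    L    W    W    L    W    W    W
a=4:    W    L    L    W    W    L    L    W    W    L
a=5:    W    L    W    W    L    L    W    W    L    L
a=6:    L    L    W    W    L    W    W    L    L    W
a=7:    L    W    W    L    L    W    W    L    W    W
a=8:    L    W    W    L    W    W    L    L    W    W
a=9:    W    W    L    L    W    W    L    W    W    L
Cells with no legal move (terminal, hence L): (0,0), (0,1), (1,0), (2,0).
The remaining L cells, each justified by listing all of its moves:
(0,4): →(0,2)(W) only, which is W, so L
(0,5): →(0,3)(W) only, which is W, so L
(0,8): →(0,6)(W) only, which is W, so L
(0,9): →(0,7)(W) only, which is W, so L
(1,3): →(1,1)(W), (0,2)(W) — all W, so L
(1,4): →(1,2)(W), (0,3)(W) — all W, so L
(1,7): →(1,5)(W), (0,6)(W) — all W, so L
(1,8): →(1,6)(W), (0,7)(W) — all W, so L
(2,3): →(2,1)(W), (1,2)(W) — all W, so L
(2,6): →(2,4)(W), (1,5)(W) — all W, so L
(2,7): →(2,5)(W), (1,6)(W) — all W, so L
(3,2): →(0,2)(W), (3,0)(W), (2,1)(W) — all W, so L
(3,3): →(0,3)(W), (3,1)(W), (2,2)(W) — all W, so L
(3,6): →(0,6)(W), (3,4)(W), (2,5)(W) — all W, so L
(4,1): →(1,1)(W), (3,0)(W) — all W, so L
(4,2): →(1,2)(W), (4,0)(W), (3,1)(W) — all W, so L
(4,5): →(1,5)(W), (4,3)(W), (3,4)(W) — all W, so L
(4,6): →(1,6)(W), (4,4)(W), (3,5)(W) — all W, so L
(4,9): →(1,9)(W), (4,7)(W), (3,8)(W) — all W, so L
(5,1): →(2,1)(W), (4,0)(W) — all W, so L
(5,4): →(2,4)(W), (5,2)(W), (4,3)(W) — all W, so L
(5,5): →(2,5)(W), (5,3)(W), (4,4)(W) — all W, so L
(5,8): →(2,8)(W), (5,6)(W), (4,7)(W) — all W, so L
(5,9): →(2,9)(W), (5,7)(W), (4,8)(W) — all W, so L
(6,0): →(3,0)(W) only, which is W, so L
(6,1): →(3,1)(W), (5,0)(W) — all W, so L
(6,4): →(3,4)(W), (6,2)(W), (5,3)(W) — all W, so L
(6,7): →(3,7)(W), (6,5)(W), (5,6)(W) — all W, so L
(6,8): →(3,8)(W), (6,6)(W), (5,7)(W) — all W, so L
(7,0): →(4,0)(W) only, which is W, so L
(7,3): →(4,3)(W), (7,1)(W), (6,2)(W) — all W, so L
(7,4): →(4,4)(W), (7,2)(W), (6,3)(W) — all W, so L
(7,7): →(4,7)(W), (7,5)(W), (6,6)(W) — all W, so L
(8,0): →(5,0)(W) only, which is W, so L
(8,3): →(5,3)(W), (8,1)(W), (7,2)(W) — all W, so L
(8,6): →(5,6)(W), (8,4)(W), (7,5)(W) — all W, so L
(8,7): →(5,7)(W), (8,5)(W), (7,6)(W) — all W, so L
(9,2): →(6,2)(W), (9,0)(W), (8,1)(W) — all W, so L
(9,3): →(6,3)(W), (9,1)(W), (8,2)(W) — all W, so L
(9,6): →(6,6)(W), (9,4)(W), (8,5)(W) — all W, so L
(9,9): →(6,9)(W), (9,7)(W), (8,8)(W) — all W, so L
Every other cell has at least one move into one of the L cells above, so it is W.
L cells per row: a=0: 6, a=1: 5, a=2: 4, a=3: 3, a=4: 5, a=5: 5, a=6: 5, a=7: 4, a=8: 4, a=9: 4; total 45.

45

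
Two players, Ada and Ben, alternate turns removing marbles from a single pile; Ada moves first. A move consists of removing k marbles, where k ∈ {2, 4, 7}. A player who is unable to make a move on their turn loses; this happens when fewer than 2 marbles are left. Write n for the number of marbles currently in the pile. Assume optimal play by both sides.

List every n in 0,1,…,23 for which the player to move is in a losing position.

Positions with no move are L. A position that does have a move is losing for the player to move precisely when every available move leads to a winning position for the opponent. Fill in the labels:
n=0: no move → L
n=1: no move → L
n=2: reaches L-position 0 → W
n=3: reaches L-position 1 → W
n=4: reaches L-position 0 → W
n=5: reaches L-position 1 → W
n=6: only reaches 4(W), 2(W), all W → L
n=7: reaches L-position 0 → W
n=8: reaches L-position 6 → W
n=9: only reaches 7(W), 5(W), 2(W), all W → L
n=10: reaches L-position 6 → W
n=11: reaches L-position 9 → W
n=12: only reaches 10(W), 8(W), 5(W), all W → L
n=13: reaches L-position 9 → W
n=14: reaches L-position 12 → W
n=15: only reaches 13(W), 11(W), 8(W), all W → L
n=16: reaches L-position 12 → W
n=17: reaches L-position 15 → W
n=18: only reaches 16(W), 14(W), 11(W), all W → L
n=19: reaches L-position 15 → W
n=20: reaches L-position 18 → W
n=21: only reaches 19(W), 17(W), 14(W), all W → L
n=22: reaches L-position 18 → W
n=23: reaches L-position 21 → W
The losing starting values of n are exactly the entries labelled L in this table (8 of them).

0, 1, 6, 9, 12, 15, 18, 21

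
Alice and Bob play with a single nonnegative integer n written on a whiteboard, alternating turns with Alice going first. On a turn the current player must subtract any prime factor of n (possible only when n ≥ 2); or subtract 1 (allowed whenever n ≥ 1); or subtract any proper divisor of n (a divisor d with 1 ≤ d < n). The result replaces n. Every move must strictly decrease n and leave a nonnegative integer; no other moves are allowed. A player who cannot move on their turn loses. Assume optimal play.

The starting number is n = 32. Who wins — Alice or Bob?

Bob wins.

Work bottom-up. With no move the player to move loses. Otherwise the position is W if at least one move leads to an L position for the opponent, and L if every move leads to a W.
n=0: no move → L
n=1: →0(L), so W
n=2: →0(L), so W
n=3: →0(L), so W
n=4: →2(W), 3(W) — all W, so L
n=5: →0(L), so W
n=6: →4(L), so W
n=7: →0(L), so W
n=8: →4(L), so W
n=9: →6(W), 8(W) — all W, so L
n=10: →9(L), so W
n=11: →0(L), so W
n=12: →9(L), so W
n=13: →0(L), so W
n=14: →7(W), 12(W), 13(W) — all W, so L
n=15: →14(L), so W
n=16: →14(L), so W
n=17: →0(L), so W
n=18: →9(L), so W
n=19: →0(L), so W
n=20: →10(W), 15(W), 16(W), 18(W), 19(W) — all W, so L
n=21: →14(L), so W
n=22: →20(L), so W
n=23: →0(L), so W
n=24: →20(L), so W
n=25: →20(L), so W
n=26: →13(W), 24(W), 25(W) — all W, so L
n=27: →26(L), so W
n=28: →14(L), so W
n=29: →0(L), so W
n=30: →20(L), so W
n=31: →0(L), so W
n=32: →16(W), 24(W), 28(W), 30(W), 31(W) — all W, so L
Every move from 32 reaches a W position, so the mover loses.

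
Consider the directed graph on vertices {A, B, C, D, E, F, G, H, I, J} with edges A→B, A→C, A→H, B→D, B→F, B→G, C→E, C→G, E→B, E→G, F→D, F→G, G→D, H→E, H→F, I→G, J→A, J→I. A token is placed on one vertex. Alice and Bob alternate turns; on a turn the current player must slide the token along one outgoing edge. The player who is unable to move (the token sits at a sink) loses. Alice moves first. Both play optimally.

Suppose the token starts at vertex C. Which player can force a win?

Alice wins.

Positions with no move are L. A position that does have a move is losing for the player to move precisely when every available move leads to a winning position for the opponent. Fill in the labels:
Every edge goes from a vertex to one that appears earlier in the order D, G, F, B, E, H, C, A, I, J, so processing vertices in that order labels each vertex after all of its successors.
D: no outgoing edge → L
G: →D(L), so W
F: →D(L), so W
B: →D(L), so W
E: →B(W), G(W) — all W, so L
H: →E(L), so W
C: →E(L), so W
A: →C(W), H(W), B(W) — all W, so L
I: →G(W) only, which is W, so L
J: →I(L), so W
The starting position C is W: Alice should move to E, handing over an L position.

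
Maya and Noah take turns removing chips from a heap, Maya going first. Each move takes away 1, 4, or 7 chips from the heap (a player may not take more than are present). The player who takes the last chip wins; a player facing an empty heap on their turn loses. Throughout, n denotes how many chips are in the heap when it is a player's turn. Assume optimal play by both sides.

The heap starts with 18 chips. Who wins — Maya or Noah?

Build the W/L table. Terminal = L. A non-terminal position is W if it has a move to some L; otherwise it is L.
n=0: no move → L
n=1: reaches L-position 0 → W
n=2: only reaches 1(W), which is W → L
n=3: reaches L-position 2 → W
n=4: reaches L-position 0 → W
n=5: only reaches 4(W), 1(W), all W → L
n=6: reaches L-position 5 → W
n=7: reaches L-position 0 → W
n=8: only reaches 7(W), 4(W), 1(W), all W → L
n=9: reaches L-position 8 → W
n=10: only reaches 9(W), 6(W), 3(W), all W → L
n=11: reaches L-position 10 → W
n=12: reaches L-position 8 → W
n=13: only reaches 12(W), 9(W), 6(W), all W → L
n=14: reaches L-position 13 → W
n=15: reaches L-position 8 → W
n=16: only reaches 15(W), 12(W), 9(W), all W → L
n=17: reaches L-position 16 → W
n=18: only reaches 17(W), 14(W), 11(W), all W → L
Every move from 18 reaches a W position, so the mover loses.

Noah wins.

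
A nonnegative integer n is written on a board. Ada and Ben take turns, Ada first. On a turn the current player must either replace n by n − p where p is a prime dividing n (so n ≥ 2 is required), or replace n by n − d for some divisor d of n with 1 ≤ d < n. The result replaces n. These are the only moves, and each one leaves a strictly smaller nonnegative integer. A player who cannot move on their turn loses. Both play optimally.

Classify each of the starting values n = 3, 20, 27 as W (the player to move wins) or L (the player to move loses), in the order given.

3: W, 20: L, 27: W

Compute win/loss labels from the base case upward. A position with no move is L. Any other position is W if it can reach an L in one move, else L.
n=0: no move → L
n=1: no move → L
n=2: W (go to 0, an L position)
n=3: W (go to 0, an L position)
n=4: L (options 2(W), 3(W) are all W)
n=5: W (go to 0, an L position)
n=6: W (go to 4, an L position)
n=7: W (go to 0, an L position)
n=8: W (go to 4, an L position)
n=9: L (options 6(W), 8(W) are all W)
n=10: W (go to 9, an L position)
n=11: W (go to 0, an L position)
n=12: W (go to 9, an L position)
n=13: W (go to 0, an L position)
n=14: L (options 7(W), 12(W), 13(W) are all W)
n=15: W (go to 14, an L position)
n=16: W (go to 14, an L position)
n=17: W (go to 0, an L position)
n=18: W (go to 9, an L position)
n=19: W (go to 0, an L position)
n=20: L (options 10(W), 15(W), 16(W), 18(W), 19(W) are all W)
n=21: W (go to 14, an L position)
n=22: W (go to 20, an L position)
n=23: W (go to 0, an L position)
n=24: W (go to 20, an L position)
n=25: W (go to 20, an L position)
n=26: L (options 13(W), 24(W), 25(W) are all W)
n=27: W (go to 26, an L position)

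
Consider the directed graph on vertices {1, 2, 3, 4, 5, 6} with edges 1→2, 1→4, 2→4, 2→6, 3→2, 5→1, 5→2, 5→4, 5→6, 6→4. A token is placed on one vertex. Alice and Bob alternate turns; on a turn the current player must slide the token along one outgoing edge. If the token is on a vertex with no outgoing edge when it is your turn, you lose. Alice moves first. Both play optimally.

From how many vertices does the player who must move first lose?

2

Label each position W (a win for the player to move) or L (a loss). A position with no legal move is L; any other position is W exactly when some move reaches an L, and L when every move reaches a W.
Every edge goes from a vertex to one that appears earlier in the order 4, 6, 2, 3, 1, 5, so processing vertices in that order labels each vertex after all of its successors.
4: no outgoing edge → L
6: W (go to 4, an L position)
2: W (go to 4, an L position)
3: L (sole option 2(W) is W)
1: W (go to 4, an L position)
5: W (go to 4, an L position)
The L vertices are 3, 4; that is 2 in all.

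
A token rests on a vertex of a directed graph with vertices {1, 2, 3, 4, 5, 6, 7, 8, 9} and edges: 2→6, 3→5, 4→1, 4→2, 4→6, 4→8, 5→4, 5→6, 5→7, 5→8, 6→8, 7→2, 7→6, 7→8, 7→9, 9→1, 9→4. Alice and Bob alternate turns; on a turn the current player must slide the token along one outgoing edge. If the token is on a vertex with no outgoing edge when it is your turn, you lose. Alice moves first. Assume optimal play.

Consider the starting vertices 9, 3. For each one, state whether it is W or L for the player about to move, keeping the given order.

9: W, 3: L

Build the W/L table. Terminal = L. A non-terminal position is W if it has a move to some L; otherwise it is L.
Every edge goes from a vertex to one that appears earlier in the order 1, 8, 6, 2, 4, 9, 7, 5, 3, so processing vertices in that order labels each vertex after all of its successors.
1: no outgoing edge → L
8: no outgoing edge → L
6: W (go to 8, an L position)
2: L (sole option 6(W) is W)
4: W (go to 2, an L position)
9: W (go to 1, an L position)
7: W (go to 2, an L position)
5: W (go to 8, an L position)
3: L (sole option 5(W) is W)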